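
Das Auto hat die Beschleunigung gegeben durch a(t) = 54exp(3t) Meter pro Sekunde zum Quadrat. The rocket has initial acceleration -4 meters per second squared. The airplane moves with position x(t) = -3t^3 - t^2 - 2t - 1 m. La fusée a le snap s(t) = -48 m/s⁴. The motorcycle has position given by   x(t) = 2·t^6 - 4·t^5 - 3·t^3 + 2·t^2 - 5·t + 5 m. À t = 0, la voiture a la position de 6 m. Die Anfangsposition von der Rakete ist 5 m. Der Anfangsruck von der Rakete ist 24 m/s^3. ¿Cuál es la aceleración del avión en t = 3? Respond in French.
En partant de la position x(t) = -3·t^3 - t^2 - 2·t - 1, nous prenons 2 dérivées. En prenant d/dt de x(t), nous trouvons v(t) = -9·t^2 - 2·t - 2. En prenant d/dt de v(t), nous trouvons a(t) = -18·t - 2. De l'équation de l'accélération a(t) = -18·t - 2, nous substituons t = 3 pour obtenir a = -56.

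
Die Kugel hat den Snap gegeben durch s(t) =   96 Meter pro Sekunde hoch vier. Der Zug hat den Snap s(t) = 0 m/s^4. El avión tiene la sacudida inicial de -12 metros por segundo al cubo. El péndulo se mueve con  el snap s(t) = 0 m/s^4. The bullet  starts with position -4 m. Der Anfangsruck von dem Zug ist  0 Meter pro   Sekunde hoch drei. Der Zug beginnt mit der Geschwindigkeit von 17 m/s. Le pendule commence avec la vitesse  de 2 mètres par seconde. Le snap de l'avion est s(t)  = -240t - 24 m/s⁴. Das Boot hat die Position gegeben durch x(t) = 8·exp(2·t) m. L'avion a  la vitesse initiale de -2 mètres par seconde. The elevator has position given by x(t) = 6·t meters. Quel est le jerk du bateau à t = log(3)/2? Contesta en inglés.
To solve this, we need to take 3 derivatives of our position equation x(t) = 8·exp(2·t). Taking d/dt of x(t), we find v(t) = 16·exp(2·t). Differentiating velocity, we get acceleration: a(t) = 32·exp(2·t). Taking d/dt of a(t), we find j(t) = 64·exp(2·t). We have jerk j(t) = 64·exp(2·t). Substituting t = log(3)/2: j(log(3)/2) = 192.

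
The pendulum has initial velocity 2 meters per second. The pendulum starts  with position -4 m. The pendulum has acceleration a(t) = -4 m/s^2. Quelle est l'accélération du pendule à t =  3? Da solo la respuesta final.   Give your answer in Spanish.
La aceleración en t = 3 es a = -4.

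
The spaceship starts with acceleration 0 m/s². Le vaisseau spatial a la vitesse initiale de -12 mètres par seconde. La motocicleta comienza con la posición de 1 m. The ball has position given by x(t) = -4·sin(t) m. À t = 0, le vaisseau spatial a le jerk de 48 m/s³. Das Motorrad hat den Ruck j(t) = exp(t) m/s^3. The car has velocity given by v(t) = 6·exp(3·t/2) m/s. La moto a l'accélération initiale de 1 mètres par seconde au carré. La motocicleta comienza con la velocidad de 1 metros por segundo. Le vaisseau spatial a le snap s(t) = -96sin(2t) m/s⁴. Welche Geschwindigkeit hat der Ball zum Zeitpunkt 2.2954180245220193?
Um dies zu lösen, müssen wir 1 Ableitung unserer Gleichung für die Position x(t) = -4·sin(t) nehmen. Die Ableitung von der Position ergibt die Geschwindigkeit: v(t) = -4·cos(t). Wir haben die Geschwindigkeit v(t) = -4·cos(t). Durch Einsetzen von t = 2.2954180245220193: v(2.2954180245220193) = 2.65140894474402.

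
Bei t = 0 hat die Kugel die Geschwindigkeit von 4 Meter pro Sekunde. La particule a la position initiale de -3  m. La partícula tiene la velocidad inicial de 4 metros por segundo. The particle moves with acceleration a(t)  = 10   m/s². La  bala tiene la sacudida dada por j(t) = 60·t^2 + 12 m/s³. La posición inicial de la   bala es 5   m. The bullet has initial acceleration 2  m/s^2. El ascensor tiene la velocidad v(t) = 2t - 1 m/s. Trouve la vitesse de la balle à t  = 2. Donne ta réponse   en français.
En partant du jerk j(t) = 60·t^2 + 12, nous prenons 2 primitives. L'intégrale du jerk, avec a(0) = 2, donne l'accélération: a(t) = 20·t^3 + 12·t + 2. La primitive de l'accélération est la vitesse. En utilisant v(0) = 4, nous obtenons v(t) = 5·t^4 + 6·t^2 + 2·t + 4. Nous avons la vitesse v(t) = 5·t^4 + 6·t^2 + 2·t + 4. En substituant t = 2: v(2) = 112.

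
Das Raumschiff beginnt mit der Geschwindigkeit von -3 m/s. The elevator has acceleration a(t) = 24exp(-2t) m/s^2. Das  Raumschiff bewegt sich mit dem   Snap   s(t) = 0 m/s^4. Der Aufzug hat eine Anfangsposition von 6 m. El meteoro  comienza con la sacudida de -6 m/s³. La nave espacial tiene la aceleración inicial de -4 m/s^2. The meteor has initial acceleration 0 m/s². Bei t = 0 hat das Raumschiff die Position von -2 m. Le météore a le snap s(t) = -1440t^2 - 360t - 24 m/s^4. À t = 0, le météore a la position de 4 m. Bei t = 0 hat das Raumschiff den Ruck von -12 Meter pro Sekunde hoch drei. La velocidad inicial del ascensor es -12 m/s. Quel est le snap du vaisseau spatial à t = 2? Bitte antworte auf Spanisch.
Usando s(t) = 0 y sustituyendo t = 2, encontramos s = 0.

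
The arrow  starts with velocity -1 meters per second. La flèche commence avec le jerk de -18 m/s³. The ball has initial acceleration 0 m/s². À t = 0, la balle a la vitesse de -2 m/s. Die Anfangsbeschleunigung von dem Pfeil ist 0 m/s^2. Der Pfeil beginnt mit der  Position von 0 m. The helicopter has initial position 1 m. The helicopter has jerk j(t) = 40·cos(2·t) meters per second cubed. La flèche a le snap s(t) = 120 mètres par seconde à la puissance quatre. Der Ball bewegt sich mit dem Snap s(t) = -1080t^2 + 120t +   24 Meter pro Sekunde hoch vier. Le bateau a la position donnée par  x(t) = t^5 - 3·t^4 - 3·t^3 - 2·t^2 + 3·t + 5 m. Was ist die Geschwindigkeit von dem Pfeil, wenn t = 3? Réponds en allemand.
Wir müssen unsere Gleichung für den Snap s(t) = 120 3-mal integrieren. Das Integral von dem Snap, mit j(0) = -18, ergibt den Ruck: j(t) = 120·t - 18. Mit ∫j(t)dt und Anwendung von a(0) = 0, finden wir a(t) = 6·t·(10·t - 3). Mit ∫a(t)dt und Anwendung von v(0) = -1, finden wir v(t) = 20·t^3 - 9·t^2 - 1. Wir haben die Geschwindigkeit v(t) = 20·t^3 - 9·t^2 - 1. Durch Einsetzen von t = 3: v(3) = 458.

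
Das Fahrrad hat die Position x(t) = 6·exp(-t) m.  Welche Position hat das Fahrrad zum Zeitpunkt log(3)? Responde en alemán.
Mit x(t) = 6·exp(-t) und Einsetzen von t = log(3), finden wir x = 2.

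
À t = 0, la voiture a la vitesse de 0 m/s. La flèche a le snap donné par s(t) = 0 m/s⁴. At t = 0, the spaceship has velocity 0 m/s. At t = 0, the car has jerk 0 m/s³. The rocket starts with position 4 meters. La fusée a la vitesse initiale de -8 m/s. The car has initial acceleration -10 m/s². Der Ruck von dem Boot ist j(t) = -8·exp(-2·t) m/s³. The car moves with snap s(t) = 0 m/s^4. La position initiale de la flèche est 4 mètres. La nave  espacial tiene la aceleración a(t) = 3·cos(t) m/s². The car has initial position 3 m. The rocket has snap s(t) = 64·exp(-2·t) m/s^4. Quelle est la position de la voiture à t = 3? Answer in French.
En partant du snap s(t) = 0, nous prenons 4 primitives. La primitive du snap, avec j(0) = 0, donne le jerk: j(t) = 0. En prenant ∫j(t)dt et en appliquant a(0) = -10, nous trouvons a(t) = -10. En prenant ∫a(t)dt et en appliquant v(0) = 0, nous trouvons v(t) = -10·t. En intégrant la vitesse et en utilisant la condition initiale x(0) = 3, nous obtenons x(t) = 3 - 5·t^2. De l'équation de la position x(t) = 3 - 5·t^2, nous substituons t = 3 pour obtenir x = -42.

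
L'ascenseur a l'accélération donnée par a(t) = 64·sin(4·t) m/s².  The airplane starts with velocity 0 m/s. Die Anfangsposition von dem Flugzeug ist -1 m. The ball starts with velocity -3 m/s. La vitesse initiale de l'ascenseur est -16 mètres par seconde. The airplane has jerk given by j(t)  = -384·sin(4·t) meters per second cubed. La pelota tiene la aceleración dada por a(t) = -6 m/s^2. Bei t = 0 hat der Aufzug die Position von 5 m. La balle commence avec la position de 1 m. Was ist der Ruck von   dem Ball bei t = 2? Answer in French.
En partant de l'accélération a(t) = -6, nous prenons 1 dérivée. En prenant d/dt de a(t), nous trouvons j(t) = 0. En utilisant j(t) = 0 et en substituant t = 2, nous trouvons j = 0.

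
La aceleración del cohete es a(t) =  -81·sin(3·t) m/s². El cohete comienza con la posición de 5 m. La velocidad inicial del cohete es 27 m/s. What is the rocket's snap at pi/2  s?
Starting from acceleration a(t) = -81·sin(3·t), we take 2 derivatives. The derivative of acceleration gives jerk: j(t) = -243·cos(3·t). Taking d/dt of j(t), we find s(t) = 729·sin(3·t). We have snap s(t) = 729·sin(3·t). Substituting t = pi/2: s(pi/2) = -729.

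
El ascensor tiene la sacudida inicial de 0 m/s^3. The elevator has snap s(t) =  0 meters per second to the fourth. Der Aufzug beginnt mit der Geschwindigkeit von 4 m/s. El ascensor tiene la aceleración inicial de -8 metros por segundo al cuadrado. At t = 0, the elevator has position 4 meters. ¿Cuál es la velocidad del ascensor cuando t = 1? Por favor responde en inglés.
To find the answer, we compute 3 antiderivatives of s(t) = 0. The integral of snap, with j(0) = 0, gives jerk: j(t) = 0. The antiderivative of jerk, with a(0) = -8, gives acceleration: a(t) = -8. The integral of acceleration is velocity. Using v(0) = 4, we get v(t) = 4 - 8·t. Using v(t) = 4 - 8·t and substituting t = 1, we find v = -4.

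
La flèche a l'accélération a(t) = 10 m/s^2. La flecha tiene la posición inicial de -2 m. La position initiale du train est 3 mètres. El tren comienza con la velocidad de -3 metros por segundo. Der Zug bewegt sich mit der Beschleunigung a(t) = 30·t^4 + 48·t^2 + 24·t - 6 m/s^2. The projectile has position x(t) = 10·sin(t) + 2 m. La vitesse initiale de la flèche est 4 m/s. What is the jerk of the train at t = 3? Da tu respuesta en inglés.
Starting from acceleration a(t) = 30·t^4 + 48·t^2 + 24·t - 6, we take 1 derivative. Differentiating acceleration, we get jerk: j(t) = 120·t^3 + 96·t + 24. From the given jerk equation j(t) = 120·t^3 + 96·t + 24, we substitute t = 3 to get j = 3552.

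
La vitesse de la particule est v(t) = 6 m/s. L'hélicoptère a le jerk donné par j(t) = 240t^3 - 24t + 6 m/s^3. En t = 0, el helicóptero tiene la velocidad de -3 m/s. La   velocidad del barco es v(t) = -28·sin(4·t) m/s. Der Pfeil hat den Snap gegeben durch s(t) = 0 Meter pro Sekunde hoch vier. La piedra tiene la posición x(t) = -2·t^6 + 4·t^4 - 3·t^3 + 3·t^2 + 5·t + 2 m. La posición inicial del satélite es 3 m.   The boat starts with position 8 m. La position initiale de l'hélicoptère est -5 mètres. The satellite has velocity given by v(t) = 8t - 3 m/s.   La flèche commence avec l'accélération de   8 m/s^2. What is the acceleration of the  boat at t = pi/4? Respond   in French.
Nous devons dériver notre équation de la vitesse v(t) = -28·sin(4·t) 1 fois. La dérivée de la vitesse donne l'accélération: a(t) = -112·cos(4·t). De l'équation de l'accélération a(t) = -112·cos(4·t), nous substituons t = pi/4 pour obtenir a = 112.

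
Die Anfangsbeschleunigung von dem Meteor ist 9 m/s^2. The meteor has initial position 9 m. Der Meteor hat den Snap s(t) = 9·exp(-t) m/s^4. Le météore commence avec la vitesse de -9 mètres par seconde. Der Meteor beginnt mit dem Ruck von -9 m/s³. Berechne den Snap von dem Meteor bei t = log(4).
Aus der Gleichung für den Snap s(t) = 9·exp(-t), setzen wir t = log(4) ein und erhalten s = 9/4.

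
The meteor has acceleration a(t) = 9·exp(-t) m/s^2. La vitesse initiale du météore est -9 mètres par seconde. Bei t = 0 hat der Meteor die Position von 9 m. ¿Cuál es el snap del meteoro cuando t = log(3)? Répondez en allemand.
Wir müssen unsere Gleichung für die Beschleunigung a(t) = 9·exp(-t) 2-mal ableiten. Durch Ableiten von der Beschleunigung erhalten wir den Ruck: j(t) = -9·exp(-t). Mit d/dt von j(t) finden wir s(t) = 9·exp(-t). Aus der Gleichung für den Snap s(t) = 9·exp(-t), setzen wir t = log(3) ein und erhalten s = 3.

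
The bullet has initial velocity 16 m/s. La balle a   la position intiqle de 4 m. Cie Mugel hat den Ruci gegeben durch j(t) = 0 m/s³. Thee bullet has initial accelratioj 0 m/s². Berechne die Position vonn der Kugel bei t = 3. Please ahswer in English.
We need to integrate our jerk equation j(t) = 0 3 times. The antiderivative of jerk is acceleration. Using a(0) = 0, we get a(t) = 0. The antiderivative of acceleration is velocity. Using v(0) = 16, we get v(t) = 16. The antiderivative of velocity is position. Using x(0) = 4, we get x(t) = 16·t + 4. Using x(t) = 16·t + 4 and substituting t = 3, we find x = 52.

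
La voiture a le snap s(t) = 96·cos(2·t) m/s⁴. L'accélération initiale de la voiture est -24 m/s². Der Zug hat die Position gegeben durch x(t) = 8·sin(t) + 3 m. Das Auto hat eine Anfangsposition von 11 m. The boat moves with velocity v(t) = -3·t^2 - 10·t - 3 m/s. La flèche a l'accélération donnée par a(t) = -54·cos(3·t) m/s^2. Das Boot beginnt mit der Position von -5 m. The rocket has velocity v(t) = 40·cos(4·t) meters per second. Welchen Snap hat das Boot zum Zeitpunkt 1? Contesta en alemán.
Um dies zu lösen, müssen wir 3 Ableitungen unserer Gleichung für die Geschwindigkeit v(t) = -3·t^2 - 10·t - 3 nehmen. Durch Ableiten von der Geschwindigkeit erhalten wir die Beschleunigung: a(t) = -6·t - 10. Durch Ableiten von der Beschleunigung erhalten wir den Ruck: j(t) = -6. Mit d/dt von j(t) finden wir s(t) = 0. Wir haben den Snap s(t) = 0. Durch Einsetzen von t = 1: s(1) = 0.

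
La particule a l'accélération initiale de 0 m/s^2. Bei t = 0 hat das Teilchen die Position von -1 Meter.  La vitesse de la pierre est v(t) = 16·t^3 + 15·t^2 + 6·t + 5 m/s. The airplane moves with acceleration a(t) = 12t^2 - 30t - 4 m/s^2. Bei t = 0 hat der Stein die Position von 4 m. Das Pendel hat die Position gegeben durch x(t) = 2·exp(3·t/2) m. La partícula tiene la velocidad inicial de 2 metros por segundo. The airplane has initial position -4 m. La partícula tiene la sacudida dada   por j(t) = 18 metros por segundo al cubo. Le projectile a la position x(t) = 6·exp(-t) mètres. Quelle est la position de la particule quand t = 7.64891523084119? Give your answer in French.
En partant du jerk j(t) = 18, nous prenons 3 intégrales. La primitive du jerk est l'accélération. En utilisant a(0) = 0, nous obtenons a(t) = 18·t. En prenant ∫a(t)dt et en appliquant v(0) = 2, nous trouvons v(t) = 9·t^2 + 2. La primitive de la vitesse, avec x(0) = -1, donne la position: x(t) = 3·t^3 + 2·t - 1. En utilisant x(t) = 3·t^3 + 2·t - 1 et en substituant t = 7.64891523084119, nous trouvons x = 1356.81793584744.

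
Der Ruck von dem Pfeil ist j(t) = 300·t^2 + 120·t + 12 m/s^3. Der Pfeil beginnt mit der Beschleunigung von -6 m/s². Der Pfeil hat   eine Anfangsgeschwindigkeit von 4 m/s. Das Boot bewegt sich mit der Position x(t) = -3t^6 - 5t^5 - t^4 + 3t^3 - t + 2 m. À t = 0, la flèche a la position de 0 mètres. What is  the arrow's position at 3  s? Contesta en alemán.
Ausgehend von dem Ruck j(t) = 300·t^2 + 120·t + 12, nehmen wir 3 Integrale. Die Stammfunktion von dem Ruck ist die Beschleunigung. Mit a(0) = -6 erhalten wir a(t) = 100·t^3 + 60·t^2 + 12·t - 6. Das Integral von der Beschleunigung ist die Geschwindigkeit. Mit v(0) = 4 erhalten wir v(t) = 25·t^4 + 20·t^3 + 6·t^2 - 6·t + 4. Mit ∫v(t)dt und Anwendung von x(0) = 0, finden wir x(t) = 5·t^5 + 5·t^4 + 2·t^3 - 3·t^2 + 4·t. Aus der Gleichung für die Position x(t) = 5·t^5 + 5·t^4 + 2·t^3 - 3·t^2 + 4·t, setzen wir t = 3 ein und erhalten x = 1659.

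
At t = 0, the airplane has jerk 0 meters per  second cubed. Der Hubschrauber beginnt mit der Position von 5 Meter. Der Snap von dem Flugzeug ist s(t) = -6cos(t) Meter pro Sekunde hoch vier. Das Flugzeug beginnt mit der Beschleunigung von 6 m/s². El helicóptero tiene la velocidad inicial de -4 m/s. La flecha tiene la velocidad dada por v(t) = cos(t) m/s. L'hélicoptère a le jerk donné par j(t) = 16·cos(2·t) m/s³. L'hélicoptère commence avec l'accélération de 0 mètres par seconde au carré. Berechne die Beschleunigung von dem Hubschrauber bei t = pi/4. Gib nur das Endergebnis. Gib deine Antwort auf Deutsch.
Die Antwort ist 8.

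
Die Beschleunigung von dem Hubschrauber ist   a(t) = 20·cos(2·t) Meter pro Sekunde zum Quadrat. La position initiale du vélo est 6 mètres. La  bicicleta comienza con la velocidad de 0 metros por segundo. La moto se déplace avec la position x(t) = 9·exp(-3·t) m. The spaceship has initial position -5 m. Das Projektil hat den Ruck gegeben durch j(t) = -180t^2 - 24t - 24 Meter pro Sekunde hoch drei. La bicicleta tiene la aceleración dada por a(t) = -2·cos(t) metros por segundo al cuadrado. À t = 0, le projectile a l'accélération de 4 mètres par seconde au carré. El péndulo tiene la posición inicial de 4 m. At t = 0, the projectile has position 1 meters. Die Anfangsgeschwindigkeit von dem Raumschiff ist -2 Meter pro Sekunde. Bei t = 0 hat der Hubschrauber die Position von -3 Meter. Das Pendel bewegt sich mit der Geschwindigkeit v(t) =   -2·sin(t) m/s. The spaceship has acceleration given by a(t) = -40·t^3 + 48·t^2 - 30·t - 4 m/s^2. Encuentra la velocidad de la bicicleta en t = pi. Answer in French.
Pour résoudre ceci, nous devons prendre 1 intégrale de notre équation de l'accélération a(t) = -2·cos(t). En intégrant l'accélération et en utilisant la condition initiale v(0) = 0, nous obtenons v(t) = -2·sin(t). En utilisant v(t) = -2·sin(t) et en substituant t = pi, nous trouvons v = 0.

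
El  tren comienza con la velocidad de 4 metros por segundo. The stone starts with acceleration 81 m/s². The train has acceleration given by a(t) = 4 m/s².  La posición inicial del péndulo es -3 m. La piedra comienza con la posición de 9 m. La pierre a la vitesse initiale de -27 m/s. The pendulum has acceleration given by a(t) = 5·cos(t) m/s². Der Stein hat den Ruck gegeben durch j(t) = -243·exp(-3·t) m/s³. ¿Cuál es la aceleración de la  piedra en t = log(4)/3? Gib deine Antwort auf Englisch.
We need to integrate our jerk equation j(t) = -243·exp(-3·t) 1 time. Integrating jerk and using the initial condition a(0) = 81, we get a(t) = 81·exp(-3·t). From the given acceleration equation a(t) = 81·exp(-3·t), we substitute t = log(4)/3 to get a = 81/4.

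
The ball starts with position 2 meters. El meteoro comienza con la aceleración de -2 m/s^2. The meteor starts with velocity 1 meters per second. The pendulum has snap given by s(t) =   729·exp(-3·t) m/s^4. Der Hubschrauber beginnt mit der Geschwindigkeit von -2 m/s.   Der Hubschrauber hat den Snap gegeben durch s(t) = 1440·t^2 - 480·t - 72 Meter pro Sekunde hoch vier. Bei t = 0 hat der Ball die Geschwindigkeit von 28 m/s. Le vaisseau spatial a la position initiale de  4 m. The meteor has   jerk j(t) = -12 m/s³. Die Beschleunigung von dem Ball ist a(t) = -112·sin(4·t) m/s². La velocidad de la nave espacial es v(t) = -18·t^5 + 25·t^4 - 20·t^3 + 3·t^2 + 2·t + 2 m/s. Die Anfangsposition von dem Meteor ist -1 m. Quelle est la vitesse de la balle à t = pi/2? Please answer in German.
Um dies zu lösen, müssen wir 1 Stammfunktion unserer Gleichung für die Beschleunigung a(t) = -112·sin(4·t) finden. Durch Integration von der Beschleunigung und Verwendung der Anfangsbedingung v(0) = 28, erhalten wir v(t) = 28·cos(4·t). Aus der Gleichung für die Geschwindigkeit v(t) = 28·cos(4·t), setzen wir t = pi/2 ein und erhalten v = 28.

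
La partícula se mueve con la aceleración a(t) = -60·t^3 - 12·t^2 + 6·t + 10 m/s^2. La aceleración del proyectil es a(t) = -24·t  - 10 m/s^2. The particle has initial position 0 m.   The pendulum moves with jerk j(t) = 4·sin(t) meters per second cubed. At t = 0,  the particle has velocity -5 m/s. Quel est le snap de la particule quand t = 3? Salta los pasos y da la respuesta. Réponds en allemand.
Der Snap bei t = 3 ist s = -1104.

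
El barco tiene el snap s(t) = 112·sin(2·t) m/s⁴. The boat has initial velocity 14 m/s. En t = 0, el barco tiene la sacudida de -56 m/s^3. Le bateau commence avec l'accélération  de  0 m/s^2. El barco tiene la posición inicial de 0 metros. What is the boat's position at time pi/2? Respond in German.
Wir müssen die Stammfunktion unserer Gleichung für den Snap s(t) = 112·sin(2·t) 4-mal finden. Mit ∫s(t)dt und Anwendung von j(0) = -56, finden wir j(t) = -56·cos(2·t). Mit ∫j(t)dt und Anwendung von a(0) = 0, finden wir a(t) = -28·sin(2·t). Durch Integration von der Beschleunigung und Verwendung der Anfangsbedingung v(0) = 14, erhalten wir v(t) = 14·cos(2·t). Das Integral von der Geschwindigkeit ist die Position. Mit x(0) = 0 erhalten wir x(t) = 7·sin(2·t). Aus der Gleichung für die Position x(t) = 7·sin(2·t), setzen wir t = pi/2 ein und erhalten x = 0.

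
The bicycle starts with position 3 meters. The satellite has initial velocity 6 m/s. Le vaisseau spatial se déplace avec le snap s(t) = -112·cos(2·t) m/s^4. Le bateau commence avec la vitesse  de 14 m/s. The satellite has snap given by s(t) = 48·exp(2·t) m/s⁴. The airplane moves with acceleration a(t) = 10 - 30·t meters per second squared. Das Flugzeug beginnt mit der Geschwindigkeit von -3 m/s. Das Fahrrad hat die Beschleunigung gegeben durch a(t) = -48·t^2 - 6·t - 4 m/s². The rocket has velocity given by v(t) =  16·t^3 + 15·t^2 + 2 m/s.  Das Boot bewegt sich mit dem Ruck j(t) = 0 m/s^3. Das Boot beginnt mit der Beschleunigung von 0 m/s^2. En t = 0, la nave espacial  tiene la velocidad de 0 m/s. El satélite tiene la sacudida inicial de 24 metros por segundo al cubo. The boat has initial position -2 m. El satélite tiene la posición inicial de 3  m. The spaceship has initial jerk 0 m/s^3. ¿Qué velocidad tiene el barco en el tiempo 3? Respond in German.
Wir müssen die Stammfunktion unserer Gleichung für den Ruck j(t) = 0 2-mal finden. Mit ∫j(t)dt und Anwendung von a(0) = 0, finden wir a(t) = 0. Mit ∫a(t)dt und Anwendung von v(0) = 14, finden wir v(t) = 14. Mit v(t) = 14 und Einsetzen von t = 3, finden wir v = 14.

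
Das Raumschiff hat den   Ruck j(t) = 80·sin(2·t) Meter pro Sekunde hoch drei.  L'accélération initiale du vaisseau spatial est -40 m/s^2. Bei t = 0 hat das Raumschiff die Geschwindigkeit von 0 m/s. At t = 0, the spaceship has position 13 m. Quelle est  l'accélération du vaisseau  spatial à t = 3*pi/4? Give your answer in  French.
Nous devons intégrer notre équation du jerk j(t) = 80·sin(2·t) 1 fois. L'intégrale du jerk, avec a(0) = -40, donne l'accélération: a(t) = -40·cos(2·t). De l'équation de l'accélération a(t) = -40·cos(2·t), nous substituons t = 3*pi/4 pour obtenir a = 0.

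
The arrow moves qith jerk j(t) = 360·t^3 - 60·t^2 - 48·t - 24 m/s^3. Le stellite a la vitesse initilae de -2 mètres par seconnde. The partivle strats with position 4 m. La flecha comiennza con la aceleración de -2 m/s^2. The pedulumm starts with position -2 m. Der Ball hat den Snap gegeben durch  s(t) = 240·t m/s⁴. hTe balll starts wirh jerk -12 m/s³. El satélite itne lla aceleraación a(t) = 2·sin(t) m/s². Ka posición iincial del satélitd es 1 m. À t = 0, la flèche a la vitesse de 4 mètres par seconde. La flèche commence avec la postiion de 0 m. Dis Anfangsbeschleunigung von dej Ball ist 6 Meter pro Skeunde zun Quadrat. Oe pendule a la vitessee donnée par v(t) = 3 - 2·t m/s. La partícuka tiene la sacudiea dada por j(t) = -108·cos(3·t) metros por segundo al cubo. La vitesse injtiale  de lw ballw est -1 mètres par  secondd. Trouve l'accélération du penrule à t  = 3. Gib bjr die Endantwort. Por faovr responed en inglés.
a(3) = -2.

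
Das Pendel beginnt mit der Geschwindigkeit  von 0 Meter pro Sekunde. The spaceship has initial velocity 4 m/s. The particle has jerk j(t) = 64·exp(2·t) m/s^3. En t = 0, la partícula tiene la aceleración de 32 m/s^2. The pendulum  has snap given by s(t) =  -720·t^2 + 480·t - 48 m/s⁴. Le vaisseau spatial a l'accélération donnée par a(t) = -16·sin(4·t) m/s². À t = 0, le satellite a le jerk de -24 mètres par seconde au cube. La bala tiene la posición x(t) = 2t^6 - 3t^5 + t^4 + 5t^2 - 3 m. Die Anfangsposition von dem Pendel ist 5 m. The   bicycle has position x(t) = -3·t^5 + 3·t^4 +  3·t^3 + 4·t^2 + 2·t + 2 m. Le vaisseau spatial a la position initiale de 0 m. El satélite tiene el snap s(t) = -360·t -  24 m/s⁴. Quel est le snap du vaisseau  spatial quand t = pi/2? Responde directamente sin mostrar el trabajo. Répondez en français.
s(pi/2) = 0.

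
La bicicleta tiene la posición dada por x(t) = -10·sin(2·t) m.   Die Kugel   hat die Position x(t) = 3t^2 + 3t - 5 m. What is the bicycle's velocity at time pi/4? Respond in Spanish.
Para resolver esto, necesitamos tomar 1 derivada de nuestra ecuación de la posición x(t) = -10·sin(2·t). Tomando d/dt de x(t), encontramos v(t) = -20·cos(2·t). De la ecuación de la velocidad v(t) = -20·cos(2·t), sustituimos t = pi/4 para obtener v = 0.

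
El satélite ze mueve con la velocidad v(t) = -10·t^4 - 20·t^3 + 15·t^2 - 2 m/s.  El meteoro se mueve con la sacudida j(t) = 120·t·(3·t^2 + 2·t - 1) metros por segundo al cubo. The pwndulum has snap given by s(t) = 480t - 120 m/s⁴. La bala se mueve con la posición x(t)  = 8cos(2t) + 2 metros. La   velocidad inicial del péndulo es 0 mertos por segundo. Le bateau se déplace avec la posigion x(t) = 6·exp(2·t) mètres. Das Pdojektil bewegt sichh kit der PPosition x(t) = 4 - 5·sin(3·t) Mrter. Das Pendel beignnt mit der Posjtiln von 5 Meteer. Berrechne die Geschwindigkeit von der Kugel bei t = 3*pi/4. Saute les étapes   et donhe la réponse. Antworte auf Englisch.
At t = 3*pi/4, v = 16.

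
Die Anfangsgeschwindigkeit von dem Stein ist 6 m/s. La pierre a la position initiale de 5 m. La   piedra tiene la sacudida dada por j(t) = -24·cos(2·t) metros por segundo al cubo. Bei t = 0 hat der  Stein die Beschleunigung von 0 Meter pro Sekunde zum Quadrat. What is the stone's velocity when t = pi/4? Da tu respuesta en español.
Partiendo de la sacudida j(t) = -24·cos(2·t), tomamos 2 antiderivadas. Integrando la sacudida y usando la condición inicial a(0) = 0, obtenemos a(t) = -12·sin(2·t). Tomando ∫a(t)dt y aplicando v(0) = 6, encontramos v(t) = 6·cos(2·t). De la ecuación de la velocidad v(t) = 6·cos(2·t), sustituimos t = pi/4 para obtener v = 0.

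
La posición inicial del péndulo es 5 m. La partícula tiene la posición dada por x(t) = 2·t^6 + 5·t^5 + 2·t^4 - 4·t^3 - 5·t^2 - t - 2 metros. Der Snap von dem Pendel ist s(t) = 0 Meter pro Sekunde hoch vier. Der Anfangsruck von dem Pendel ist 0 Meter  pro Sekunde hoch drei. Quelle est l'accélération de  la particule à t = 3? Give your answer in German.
Um dies zu lösen, müssen wir 2 Ableitungen unserer Gleichung für die Position x(t) = 2·t^6 + 5·t^5 + 2·t^4 - 4·t^3 - 5·t^2 - t - 2 nehmen. Die Ableitung von der Position ergibt die Geschwindigkeit: v(t) = 12·t^5 + 25·t^4 + 8·t^3 - 12·t^2 - 10·t - 1. Die Ableitung von der Geschwindigkeit ergibt die Beschleunigung: a(t) = 60·t^4 + 100·t^3 + 24·t^2 - 24·t - 10. Mit a(t) = 60·t^4 + 100·t^3 + 24·t^2 - 24·t - 10 und Einsetzen von t = 3, finden wir a = 7694.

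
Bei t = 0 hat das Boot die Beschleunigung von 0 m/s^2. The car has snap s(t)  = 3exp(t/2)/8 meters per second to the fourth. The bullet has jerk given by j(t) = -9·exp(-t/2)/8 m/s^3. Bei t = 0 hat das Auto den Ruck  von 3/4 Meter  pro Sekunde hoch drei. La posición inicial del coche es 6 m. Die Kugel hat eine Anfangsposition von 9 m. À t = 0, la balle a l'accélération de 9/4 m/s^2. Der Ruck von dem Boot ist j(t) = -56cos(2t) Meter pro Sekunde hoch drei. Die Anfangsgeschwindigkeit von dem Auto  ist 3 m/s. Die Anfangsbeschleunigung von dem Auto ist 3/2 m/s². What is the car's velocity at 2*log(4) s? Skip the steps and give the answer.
The answer is 12.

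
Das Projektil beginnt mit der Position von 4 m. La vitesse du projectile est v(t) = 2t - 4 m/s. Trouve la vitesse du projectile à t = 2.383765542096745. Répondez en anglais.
We have velocity v(t) = 2·t - 4. Substituting t = 2.383765542096745: v(2.383765542096745) = 0.767531084193490.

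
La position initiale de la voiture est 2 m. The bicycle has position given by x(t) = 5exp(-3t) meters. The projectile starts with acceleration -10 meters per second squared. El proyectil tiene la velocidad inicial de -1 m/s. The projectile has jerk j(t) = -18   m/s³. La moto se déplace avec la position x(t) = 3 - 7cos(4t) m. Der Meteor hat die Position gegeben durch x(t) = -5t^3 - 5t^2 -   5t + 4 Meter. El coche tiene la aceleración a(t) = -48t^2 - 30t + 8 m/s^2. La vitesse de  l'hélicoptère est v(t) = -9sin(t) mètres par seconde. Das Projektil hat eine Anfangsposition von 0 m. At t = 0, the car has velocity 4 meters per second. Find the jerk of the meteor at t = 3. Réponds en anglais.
To solve this, we need to take 3 derivatives of our position equation x(t) = -5·t^3 - 5·t^2 - 5·t + 4. Taking d/dt of x(t), we find v(t) = -15·t^2 - 10·t - 5. The derivative of velocity gives acceleration: a(t) = -30·t - 10. Taking d/dt of a(t), we find j(t) = -30. From the given jerk equation j(t) = -30, we substitute t = 3 to get j = -30.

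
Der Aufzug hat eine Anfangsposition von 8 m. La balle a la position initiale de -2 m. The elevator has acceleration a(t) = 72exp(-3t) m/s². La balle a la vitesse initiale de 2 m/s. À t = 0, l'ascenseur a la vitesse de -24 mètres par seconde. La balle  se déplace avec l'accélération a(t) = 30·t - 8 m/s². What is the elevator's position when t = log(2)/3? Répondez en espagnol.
Partiendo de la aceleración a(t) = 72·exp(-3·t), tomamos 2 antiderivadas. La integral de la aceleración, con v(0) = -24, da la velocidad: v(t) = -24·exp(-3·t). Tomando ∫v(t)dt y aplicando x(0) = 8, encontramos x(t) = 8·exp(-3·t). Usando x(t) = 8·exp(-3·t) y sustituyendo t = log(2)/3, encontramos x = 4.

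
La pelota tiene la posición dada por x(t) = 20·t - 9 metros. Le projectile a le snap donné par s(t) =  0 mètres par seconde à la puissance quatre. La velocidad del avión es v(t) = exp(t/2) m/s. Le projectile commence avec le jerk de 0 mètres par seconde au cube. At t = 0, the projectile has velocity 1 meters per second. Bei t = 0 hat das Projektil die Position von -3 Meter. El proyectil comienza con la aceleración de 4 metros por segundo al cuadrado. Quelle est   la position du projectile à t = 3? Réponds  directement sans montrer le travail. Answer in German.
Bei t = 3, x = 18.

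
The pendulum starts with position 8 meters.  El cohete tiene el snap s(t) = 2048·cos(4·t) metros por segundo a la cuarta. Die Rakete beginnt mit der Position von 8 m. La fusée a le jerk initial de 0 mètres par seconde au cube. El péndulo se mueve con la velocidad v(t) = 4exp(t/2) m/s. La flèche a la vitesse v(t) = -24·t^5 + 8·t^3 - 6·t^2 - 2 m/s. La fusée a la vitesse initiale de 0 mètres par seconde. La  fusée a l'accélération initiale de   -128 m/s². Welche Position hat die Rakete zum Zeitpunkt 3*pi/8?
Wir müssen unsere Gleichung für den Snap s(t) = 2048·cos(4·t) 4-mal integrieren. Mit ∫s(t)dt und Anwendung von j(0) = 0, finden wir j(t) = 512·sin(4·t). Mit ∫j(t)dt und Anwendung von a(0) = -128, finden wir a(t) = -128·cos(4·t). Mit ∫a(t)dt und Anwendung von v(0) = 0, finden wir v(t) = -32·sin(4·t). Das Integral von der Geschwindigkeit ist die Position. Mit x(0) = 8 erhalten wir x(t) = 8·cos(4·t). Mit x(t) = 8·cos(4·t) und Einsetzen von t = 3*pi/8, finden wir x = 0.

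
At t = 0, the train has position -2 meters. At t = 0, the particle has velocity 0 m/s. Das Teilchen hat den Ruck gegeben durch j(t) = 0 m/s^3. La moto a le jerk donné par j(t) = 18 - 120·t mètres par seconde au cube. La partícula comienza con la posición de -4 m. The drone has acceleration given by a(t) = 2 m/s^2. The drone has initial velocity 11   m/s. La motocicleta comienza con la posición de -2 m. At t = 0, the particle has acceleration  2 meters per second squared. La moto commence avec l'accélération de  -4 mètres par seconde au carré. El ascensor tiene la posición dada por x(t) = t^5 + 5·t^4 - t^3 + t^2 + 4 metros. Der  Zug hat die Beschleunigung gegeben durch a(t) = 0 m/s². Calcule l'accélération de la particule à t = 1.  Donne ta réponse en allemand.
Ausgehend von dem Ruck j(t) = 0, nehmen wir 1 Stammfunktion. Die Stammfunktion von dem Ruck ist die Beschleunigung. Mit a(0) = 2 erhalten wir a(t) = 2. Wir haben die Beschleunigung a(t) = 2. Durch Einsetzen von t = 1: a(1) = 2.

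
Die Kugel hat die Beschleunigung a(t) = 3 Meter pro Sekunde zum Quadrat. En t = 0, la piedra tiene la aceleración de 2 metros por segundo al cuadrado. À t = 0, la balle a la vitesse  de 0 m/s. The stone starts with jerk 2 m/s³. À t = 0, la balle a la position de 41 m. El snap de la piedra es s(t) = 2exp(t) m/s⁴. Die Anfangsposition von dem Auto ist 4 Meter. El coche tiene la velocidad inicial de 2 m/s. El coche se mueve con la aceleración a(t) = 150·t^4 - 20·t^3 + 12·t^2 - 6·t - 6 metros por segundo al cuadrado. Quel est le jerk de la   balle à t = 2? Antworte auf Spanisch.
Para resolver esto, necesitamos tomar 1 derivada de nuestra ecuación de la aceleración a(t) = 3. La derivada de la aceleración da la sacudida: j(t) = 0. Tenemos la sacudida j(t) = 0. Sustituyendo t = 2: j(2) = 0.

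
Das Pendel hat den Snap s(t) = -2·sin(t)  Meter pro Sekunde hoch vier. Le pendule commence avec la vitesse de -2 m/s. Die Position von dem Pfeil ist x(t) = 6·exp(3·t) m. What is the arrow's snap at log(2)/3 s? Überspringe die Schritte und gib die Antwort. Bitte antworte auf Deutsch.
Der Snap bei t = log(2)/3 ist s = 972.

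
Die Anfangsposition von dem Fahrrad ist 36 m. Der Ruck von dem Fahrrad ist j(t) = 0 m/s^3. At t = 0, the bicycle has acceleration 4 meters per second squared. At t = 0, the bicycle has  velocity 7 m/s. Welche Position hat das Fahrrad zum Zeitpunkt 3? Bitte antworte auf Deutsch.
Um dies zu lösen, müssen wir 3 Integrale unserer Gleichung für den Ruck j(t) = 0 finden. Mit ∫j(t)dt und Anwendung von a(0) = 4, finden wir a(t) = 4. Die Stammfunktion von der Beschleunigung, mit v(0) = 7, ergibt die Geschwindigkeit: v(t) = 4·t + 7. Die Stammfunktion von der Geschwindigkeit, mit x(0) = 36, ergibt die Position: x(t) = 2·t^2 + 7·t + 36. Mit x(t) = 2·t^2 + 7·t + 36 und Einsetzen von t = 3, finden wir x = 75.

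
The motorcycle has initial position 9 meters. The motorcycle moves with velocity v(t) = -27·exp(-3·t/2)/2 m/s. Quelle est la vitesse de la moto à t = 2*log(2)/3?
De l'équation de la vitesse v(t) = -27·exp(-3·t/2)/2, nous substituons t = 2*log(2)/3 pour obtenir v = -27/4.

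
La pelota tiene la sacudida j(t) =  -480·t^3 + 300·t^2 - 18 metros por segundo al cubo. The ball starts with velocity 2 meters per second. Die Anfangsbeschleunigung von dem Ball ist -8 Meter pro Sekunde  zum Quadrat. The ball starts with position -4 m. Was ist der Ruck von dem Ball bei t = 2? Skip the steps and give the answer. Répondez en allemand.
Der Ruck bei t = 2 ist j = -2658.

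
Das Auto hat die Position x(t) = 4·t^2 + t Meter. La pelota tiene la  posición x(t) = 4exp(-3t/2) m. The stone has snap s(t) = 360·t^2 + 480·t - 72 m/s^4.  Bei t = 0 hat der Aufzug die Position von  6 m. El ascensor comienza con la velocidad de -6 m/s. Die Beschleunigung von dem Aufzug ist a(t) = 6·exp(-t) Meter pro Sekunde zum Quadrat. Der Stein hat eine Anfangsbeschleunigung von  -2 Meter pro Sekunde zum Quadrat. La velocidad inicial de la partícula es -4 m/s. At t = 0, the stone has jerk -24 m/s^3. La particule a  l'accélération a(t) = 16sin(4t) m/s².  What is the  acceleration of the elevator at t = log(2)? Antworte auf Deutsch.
Aus der Gleichung für die Beschleunigung a(t) = 6·exp(-t), setzen wir t = log(2) ein und erhalten a = 3.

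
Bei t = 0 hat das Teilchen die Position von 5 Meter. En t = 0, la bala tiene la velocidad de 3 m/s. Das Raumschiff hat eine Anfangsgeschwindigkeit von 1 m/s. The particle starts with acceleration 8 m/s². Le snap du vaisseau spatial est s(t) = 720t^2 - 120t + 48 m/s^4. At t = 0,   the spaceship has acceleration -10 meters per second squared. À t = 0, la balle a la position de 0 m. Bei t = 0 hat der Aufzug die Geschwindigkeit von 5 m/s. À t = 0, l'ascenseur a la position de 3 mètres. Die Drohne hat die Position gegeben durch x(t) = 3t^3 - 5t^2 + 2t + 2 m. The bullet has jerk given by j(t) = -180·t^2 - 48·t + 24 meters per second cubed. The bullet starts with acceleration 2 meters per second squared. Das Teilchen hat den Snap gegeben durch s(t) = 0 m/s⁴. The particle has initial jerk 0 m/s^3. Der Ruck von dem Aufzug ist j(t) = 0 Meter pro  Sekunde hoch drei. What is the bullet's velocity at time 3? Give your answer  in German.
Um dies zu lösen, müssen wir 2 Integrale unserer Gleichung für den Ruck j(t) = -180·t^2 - 48·t + 24 finden. Durch Integration von dem Ruck und Verwendung der Anfangsbedingung a(0) = 2, erhalten wir a(t) = -60·t^3 - 24·t^2 + 24·t + 2. Mit ∫a(t)dt und Anwendung von v(0) = 3, finden wir v(t) = -15·t^4 - 8·t^3 + 12·t^2 + 2·t + 3. Wir haben die Geschwindigkeit v(t) = -15·t^4 - 8·t^3 + 12·t^2 + 2·t + 3. Durch Einsetzen von t = 3: v(3) = -1314.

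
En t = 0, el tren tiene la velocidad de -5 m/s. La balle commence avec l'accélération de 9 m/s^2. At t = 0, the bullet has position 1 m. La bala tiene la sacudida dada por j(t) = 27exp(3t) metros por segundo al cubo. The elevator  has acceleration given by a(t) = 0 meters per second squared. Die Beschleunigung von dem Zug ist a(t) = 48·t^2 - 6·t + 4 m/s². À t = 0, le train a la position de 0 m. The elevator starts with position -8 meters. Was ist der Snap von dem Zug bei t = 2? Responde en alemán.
Ausgehend von der Beschleunigung a(t) = 48·t^2 - 6·t + 4, nehmen wir 2 Ableitungen. Durch Ableiten von der Beschleunigung erhalten wir den Ruck: j(t) = 96·t - 6. Mit d/dt von j(t) finden wir s(t) = 96. Wir haben den Snap s(t) = 96. Durch Einsetzen von t = 2: s(2) = 96.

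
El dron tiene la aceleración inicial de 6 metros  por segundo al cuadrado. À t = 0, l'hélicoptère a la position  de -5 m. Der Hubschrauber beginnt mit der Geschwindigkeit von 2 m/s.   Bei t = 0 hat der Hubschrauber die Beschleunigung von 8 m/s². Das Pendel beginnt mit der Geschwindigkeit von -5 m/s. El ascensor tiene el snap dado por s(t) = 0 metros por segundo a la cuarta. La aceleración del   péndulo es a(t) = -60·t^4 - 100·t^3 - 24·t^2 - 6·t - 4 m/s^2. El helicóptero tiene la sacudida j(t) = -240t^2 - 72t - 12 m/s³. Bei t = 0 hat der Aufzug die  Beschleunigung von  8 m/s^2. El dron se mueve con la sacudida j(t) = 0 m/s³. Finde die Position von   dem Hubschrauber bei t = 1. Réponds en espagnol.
Necesitamos integrar nuestra ecuación de la sacudida j(t) = -240·t^2 - 72·t - 12 3 veces. La antiderivada de la sacudida, con a(0) = 8, da la aceleración: a(t) = -80·t^3 - 36·t^2 - 12·t + 8. Tomando ∫a(t)dt y aplicando v(0) = 2, encontramos v(t) = -20·t^4 - 12·t^3 - 6·t^2 + 8·t + 2. La integral de la velocidad es la posición. Usando x(0) = -5, obtenemos x(t) = -4·t^5 - 3·t^4 - 2·t^3 + 4·t^2 + 2·t - 5. Usando x(t) = -4·t^5 - 3·t^4 - 2·t^3 + 4·t^2 + 2·t - 5 y sustituyendo t = 1, encontramos x = -8.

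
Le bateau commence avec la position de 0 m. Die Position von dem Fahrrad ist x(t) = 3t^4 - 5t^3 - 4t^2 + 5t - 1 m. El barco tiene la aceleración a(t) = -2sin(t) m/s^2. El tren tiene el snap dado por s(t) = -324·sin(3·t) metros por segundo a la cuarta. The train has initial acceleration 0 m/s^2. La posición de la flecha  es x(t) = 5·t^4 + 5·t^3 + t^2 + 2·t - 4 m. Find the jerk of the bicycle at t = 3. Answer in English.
Starting from position x(t) = 3·t^4 - 5·t^3 - 4·t^2 + 5·t - 1, we take 3 derivatives. Differentiating position, we get velocity: v(t) = 12·t^3 - 15·t^2 - 8·t + 5. Taking d/dt of v(t), we find a(t) = 36·t^2 - 30·t - 8. Differentiating acceleration, we get jerk: j(t) = 72·t - 30. Using j(t) = 72·t - 30 and substituting t = 3, we find j = 186.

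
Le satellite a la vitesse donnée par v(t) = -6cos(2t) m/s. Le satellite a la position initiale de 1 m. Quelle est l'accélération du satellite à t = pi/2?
Pour résoudre ceci, nous devons prendre 1 dérivée de notre équation de la vitesse v(t) = -6·cos(2·t). La dérivée de la vitesse donne l'accélération: a(t) = 12·sin(2·t). Nous avons l'accélération a(t) = 12·sin(2·t). En substituant t = pi/2: a(pi/2) = 0.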